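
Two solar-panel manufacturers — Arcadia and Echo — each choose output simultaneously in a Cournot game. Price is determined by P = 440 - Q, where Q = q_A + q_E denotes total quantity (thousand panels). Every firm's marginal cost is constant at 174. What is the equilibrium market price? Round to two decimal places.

262.67

A representative firm's profit is π_i = q_i(440 - Q) - 174q_i.
First-order condition (treating rivals' output as given): 266 - 2q_i - q_j = 0.
By symmetry each firm produces the same amount; substituting q_j = q_i yields q_i = 266/3.
Total output Q = 532/3, so price P = 440 - 532/3 = 788/3.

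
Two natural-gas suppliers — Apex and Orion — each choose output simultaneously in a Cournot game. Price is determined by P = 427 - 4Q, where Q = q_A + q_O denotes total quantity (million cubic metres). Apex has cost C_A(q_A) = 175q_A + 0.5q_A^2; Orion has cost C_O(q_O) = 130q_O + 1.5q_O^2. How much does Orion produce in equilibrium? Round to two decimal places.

20.06

Apex's profit: π_A = (427 - 4Q)q_A - (175q_A + (1/2)q_A²). Setting ∂π_A/∂q_A = 0: 252 - 9q_A - 4(q_O) = 0.
Orion's profit: π_O = (427 - 4Q)q_O - (130q_O + (3/2)q_O²). Setting ∂π_O/∂q_O = 0: 297 - 11q_O - 4(q_A) = 0.
Best responses: q_A = (252 - 4q_O)/9, q_O = (297 - 4q_A)/11.
Substituting one into the other gives q_A = 1584/83 and q_O = 1665/83.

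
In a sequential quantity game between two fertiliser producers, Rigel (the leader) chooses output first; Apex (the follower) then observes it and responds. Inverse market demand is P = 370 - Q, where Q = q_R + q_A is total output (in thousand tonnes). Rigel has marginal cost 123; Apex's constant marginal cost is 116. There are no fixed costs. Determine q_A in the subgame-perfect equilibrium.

67

The follower Apex best-responds to any q_R: π_A = (370 - Q)q_A - 116q_A.
Setting the follower's marginal profit to zero, 254 - q_R - 2q_A = 0, i.e. q_A = (254 - q_R)/2.
The leader anticipates this reaction. Substituting into P = 370 - Q gives P = 243 - (1/2)q_R, so π_R = (243 - (1/2)q_R)q_R - 123q_R.
Leader FOC: 120 - q_R = 0, so q_R = 120.
Then q_A = (254 - 120)/2 = 67.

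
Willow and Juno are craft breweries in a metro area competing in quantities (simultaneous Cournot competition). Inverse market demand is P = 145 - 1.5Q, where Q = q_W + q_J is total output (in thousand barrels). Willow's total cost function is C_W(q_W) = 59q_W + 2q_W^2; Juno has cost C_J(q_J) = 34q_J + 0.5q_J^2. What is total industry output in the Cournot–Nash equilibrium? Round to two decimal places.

32.06

Willow's profit: π_W = (145 - 1.5Q)q_W - (59q_W + 2q_W²). Setting ∂π_W/∂q_W = 0: 86 - 7q_W - (3/2)(q_J) = 0.
Juno's profit: π_J = (145 - 1.5Q)q_J - (34q_J + (1/2)q_J²). Setting ∂π_J/∂q_J = 0: 111 - 4q_J - (3/2)(q_W) = 0.
Best responses: q_W = (86 - (3/2)q_J)/7, q_J = (111 - (3/2)q_W)/4.
Solving the pair: q_W = 710/103, q_J = 25.1650.
Total output Q = 710/103 + 25.1650 = 32.0583.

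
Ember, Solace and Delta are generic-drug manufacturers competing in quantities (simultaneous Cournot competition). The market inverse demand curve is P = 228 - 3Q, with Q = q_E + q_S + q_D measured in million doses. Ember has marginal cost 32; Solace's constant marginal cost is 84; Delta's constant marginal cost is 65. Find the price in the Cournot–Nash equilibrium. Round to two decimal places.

Ember's profit: π_E = (228 - 3Q)q_E - (32q_E). Setting ∂π_E/∂q_E = 0: 196 - 6q_E - 3(q_S + q_D) = 0.
Solace's profit: π_S = (228 - 3Q)q_S - (84q_S). Setting ∂π_S/∂q_S = 0: 144 - 6q_S - 3(q_E + q_D) = 0.
Delta's first-order condition: 163 - 6q_D - 3(q_E + q_S) = 0.
Adding the 3 conditions: 503 − 6Q − 6Q = 0, i.e. Q = 503/12.
Back-substituting: q_E = (196 − 503/4)/3 = 281/12, q_S = (144 − 503/4)/3 = 73/12, q_D = (163 − 503/4)/3 = 149/12.
Total output Q = 503/12, so price P = 228 - 3·(503/12) = 409/4.

102.25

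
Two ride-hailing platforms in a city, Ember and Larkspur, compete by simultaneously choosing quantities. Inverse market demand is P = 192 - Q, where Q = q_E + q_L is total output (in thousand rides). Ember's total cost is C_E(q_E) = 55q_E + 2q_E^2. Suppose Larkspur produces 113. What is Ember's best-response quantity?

4

With the rival's output fixed at 113, Ember's profit is π_E = (192 - 113 - q_E)q_E - (55q_E + 2q_E²) = (79 - q_E)q_E - (55q_E + 2q_E²).
∂π_E/∂q_E = 24 - 6q_E = 0, so q_E = 4.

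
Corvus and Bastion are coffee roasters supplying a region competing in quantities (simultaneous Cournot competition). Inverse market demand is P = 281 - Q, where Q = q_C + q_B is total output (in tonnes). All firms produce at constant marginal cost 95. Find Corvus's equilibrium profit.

3844

A representative firm's profit is π_i = q_i(281 - Q) - 95q_i.
Setting ∂π_i/∂q_i = 0 with rivals' quantities fixed: 186 - 2q_i - q_j = 0.
With identical firms every q_j equals q_i, so q_j = q_i and 186 = 3q_i, giving q_i = 62.
Price P = 281 - 124 = 157.
Corvus's profit: (157 - 95)·62 = 3844.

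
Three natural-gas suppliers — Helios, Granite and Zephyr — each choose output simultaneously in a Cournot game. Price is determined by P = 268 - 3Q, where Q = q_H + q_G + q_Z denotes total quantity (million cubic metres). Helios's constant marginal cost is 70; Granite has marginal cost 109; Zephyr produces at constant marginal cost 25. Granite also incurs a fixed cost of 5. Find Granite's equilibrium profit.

Helios's profit: π_H = (268 - 3Q)q_H - (70q_H). Setting ∂π_H/∂q_H = 0: 198 - 6q_H - 3(q_G + q_Z) = 0.
Granite's profit: π_G = (268 - 3Q)q_G - (109q_G). Setting ∂π_G/∂q_G = 0: 159 - 6q_G - 3(q_H + q_Z) = 0.
Zephyr's profit: π_Z = (268 - 3Q)q_Z - (25q_Z). Setting ∂π_Z/∂q_Z = 0: 243 - 6q_Z - 3(q_H + q_G) = 0.
Summing all 3 equations gives 600 − 12Q = 0, hence Q = 50.
Back-substituting: q_H = (198 − 150)/3 = 16, q_G = (159 − 150)/3 = 3, q_Z = (243 − 150)/3 = 31.
Price P = 268 - 3·50 = 118.
Granite's profit: (118 - 109)·3 - 5 = 22.

22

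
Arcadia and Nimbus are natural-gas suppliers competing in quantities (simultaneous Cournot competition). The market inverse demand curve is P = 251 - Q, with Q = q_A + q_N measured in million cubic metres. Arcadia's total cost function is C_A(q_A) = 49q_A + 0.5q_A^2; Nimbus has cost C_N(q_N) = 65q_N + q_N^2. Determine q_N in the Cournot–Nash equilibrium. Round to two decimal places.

32.36

Arcadia's profit: π_A = (251 - Q)q_A - (49q_A + (1/2)q_A²). Setting ∂π_A/∂q_A = 0: 202 - 3q_A - (q_N) = 0.
Nimbus's first-order condition: 186 - 4q_N - (q_A) = 0.
Best responses: q_A = (202 - q_N)/3, q_N = (186 - q_A)/4.
Solving the pair: q_A = 622/11, q_N = 356/11.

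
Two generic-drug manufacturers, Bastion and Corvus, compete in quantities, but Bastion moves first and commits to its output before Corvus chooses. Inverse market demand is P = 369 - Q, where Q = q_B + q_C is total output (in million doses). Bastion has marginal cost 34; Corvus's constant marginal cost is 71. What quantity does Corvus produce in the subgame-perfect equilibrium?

56

The follower Corvus best-responds to any q_B: π_C = (369 - Q)q_C - 71q_C.
Follower FOC: 298 - q_B - 2q_C = 0, so q_C(q_B) = (298 - q_B)/2.
Bastion substitutes q_C(q_B) into its own profit: π_B = q_B(369 - q_B - (298 - q_B)/2) - 34q_B = (220 - (1/2)q_B)q_B - 34q_B.
The leader's first-order condition 186 - q_B = 0 yields q_B = 186.
Then q_C = (298 - 186)/2 = 56.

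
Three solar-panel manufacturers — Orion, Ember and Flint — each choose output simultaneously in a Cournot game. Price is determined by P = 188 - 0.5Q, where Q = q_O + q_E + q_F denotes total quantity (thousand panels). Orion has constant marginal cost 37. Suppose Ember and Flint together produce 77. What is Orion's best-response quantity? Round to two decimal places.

With rivals' combined output fixed at 77, Orion's profit is π_O = (188 - (1/2)·77 - (1/2)q_O)q_O - (37q_O) = (299/2 - (1/2)q_O)q_O - (37q_O).
∂π_O/∂q_O = 225/2 - q_O = 0, so q_O = 225/2.

112.50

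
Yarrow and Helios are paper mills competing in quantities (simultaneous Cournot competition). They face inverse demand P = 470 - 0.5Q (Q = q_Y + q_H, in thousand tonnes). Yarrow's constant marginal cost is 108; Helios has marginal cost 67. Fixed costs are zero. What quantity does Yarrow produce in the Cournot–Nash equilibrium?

Yarrow's profit: π_Y = (470 - 0.5Q)q_Y - (108q_Y). Setting ∂π_Y/∂q_Y = 0: 362 - q_Y - (1/2)(q_H) = 0.
Helios's first-order condition: 403 - q_H - (1/2)(q_Y) = 0.
Best responses: q_Y = (362 - (1/2)q_H), q_H = (403 - (1/2)q_Y).
Solving the pair: q_Y = 214, q_H = 296.

214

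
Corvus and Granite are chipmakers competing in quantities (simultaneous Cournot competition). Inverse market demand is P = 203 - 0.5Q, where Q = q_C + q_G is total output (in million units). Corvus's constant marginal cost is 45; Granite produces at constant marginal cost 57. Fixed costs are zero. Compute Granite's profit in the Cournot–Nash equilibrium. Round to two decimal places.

Corvus's profit: π_C = (203 - 0.5Q)q_C - (45q_C). Setting ∂π_C/∂q_C = 0: 158 - q_C - (1/2)(q_G) = 0.
Granite's first-order condition: 146 - q_G - (1/2)(q_C) = 0.
So q_C = (158 - (1/2)q_G) and q_G = (146 - (1/2)q_C).
Solving the pair: q_C = 340/3, q_G = 268/3.
Price P = 203 - (1/2)·(608/3) = 305/3.
Granite's profit: (305/3 - 57)·(268/3) = 3990.2222.

3990.22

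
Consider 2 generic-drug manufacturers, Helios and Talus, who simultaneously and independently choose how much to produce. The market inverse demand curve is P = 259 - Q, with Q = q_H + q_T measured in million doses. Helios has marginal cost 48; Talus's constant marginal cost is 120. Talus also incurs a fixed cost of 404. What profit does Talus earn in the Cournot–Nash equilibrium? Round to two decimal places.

Helios's profit: π_H = (259 - Q)q_H - (48q_H). Setting ∂π_H/∂q_H = 0: 211 - 2q_H - (q_T) = 0.
Talus's profit: π_T = (259 - Q)q_T - (120q_T). Setting ∂π_T/∂q_T = 0: 139 - 2q_T - (q_H) = 0.
Rearranging gives the reaction functions q_H = (211 - q_T)/2 and q_T = (139 - q_H)/2.
Solving the pair: q_H = 283/3, q_T = 67/3.
Price P = 259 - 350/3 = 427/3.
Talus's profit: (427/3 - 120)·(67/3) - 404 = 853/9.

94.78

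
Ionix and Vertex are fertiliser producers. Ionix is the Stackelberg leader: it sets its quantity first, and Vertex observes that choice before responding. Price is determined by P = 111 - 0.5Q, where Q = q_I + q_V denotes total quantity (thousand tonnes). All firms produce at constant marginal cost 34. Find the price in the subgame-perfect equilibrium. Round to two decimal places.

53.25

Solve by backward induction. Given q_I, the follower Vertex maximises π_V = (111 - (1/2)q_I - (1/2)q_V)q_V - 34q_V.
Follower FOC: 77 - (1/2)q_I - q_V = 0, so q_V(q_I) = (77 - (1/2)q_I).
The leader anticipates this reaction. Substituting into P = 111 - 0.5Q gives P = 145/2 - (1/4)q_I, so π_I = (145/2 - (1/4)q_I)q_I - 34q_I.
Maximising: ∂π_I/∂q_I = 77/2 - (1/2)q_I = 0, giving q_I = 77.
Then q_V = (77 - (1/2)·77) = 77/2.
Total output Q = 231/2, so price P = 111 - (1/2)·(231/2) = 213/4.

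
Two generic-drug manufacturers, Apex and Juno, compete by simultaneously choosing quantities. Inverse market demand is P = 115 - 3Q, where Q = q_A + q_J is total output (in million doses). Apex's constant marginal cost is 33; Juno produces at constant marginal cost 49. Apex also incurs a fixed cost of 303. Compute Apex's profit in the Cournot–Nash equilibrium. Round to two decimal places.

52.70

Apex's profit: π_A = (115 - 3Q)q_A - (33q_A). Setting ∂π_A/∂q_A = 0: 82 - 6q_A - 3(q_J) = 0.
Juno's first-order condition: 66 - 6q_J - 3(q_A) = 0.
Best responses: q_A = (82 - 3q_J)/6, q_J = (66 - 3q_A)/6.
Solving the pair: q_A = 98/9, q_J = 50/9.
Price P = 115 - 3·(148/9) = 197/3.
Apex's profit: (197/3 - 33)·(98/9) - 303 = 1423/27.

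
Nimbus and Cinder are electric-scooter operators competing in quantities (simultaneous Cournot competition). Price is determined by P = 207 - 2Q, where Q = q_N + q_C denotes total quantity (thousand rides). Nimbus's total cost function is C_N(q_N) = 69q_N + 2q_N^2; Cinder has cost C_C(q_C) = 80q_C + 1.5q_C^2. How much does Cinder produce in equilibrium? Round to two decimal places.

Nimbus's profit: π_N = (207 - 2Q)q_N - (69q_N + 2q_N²). Setting ∂π_N/∂q_N = 0: 138 - 8q_N - 2(q_C) = 0.
Cinder's profit: π_C = (207 - 2Q)q_C - (80q_C + (3/2)q_C²). Setting ∂π_C/∂q_C = 0: 127 - 7q_C - 2(q_N) = 0.
So q_N = (138 - 2q_C)/8 and q_C = (127 - 2q_N)/7.
Solving the pair: q_N = 178/13, q_C = 185/13.

14.23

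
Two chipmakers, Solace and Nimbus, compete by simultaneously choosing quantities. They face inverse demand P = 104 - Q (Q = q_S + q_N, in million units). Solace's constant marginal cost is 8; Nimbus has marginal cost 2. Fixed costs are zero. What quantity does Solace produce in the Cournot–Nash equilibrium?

Solace's profit: π_S = (104 - Q)q_S - (8q_S). Setting ∂π_S/∂q_S = 0: 96 - 2q_S - (q_N) = 0.
Nimbus's profit: π_N = (104 - Q)q_N - (2q_N). Setting ∂π_N/∂q_N = 0: 102 - 2q_N - (q_S) = 0.
So q_S = (96 - q_N)/2 and q_N = (102 - q_S)/2.
Substituting one into the other gives q_S = 30 and q_N = 36.

30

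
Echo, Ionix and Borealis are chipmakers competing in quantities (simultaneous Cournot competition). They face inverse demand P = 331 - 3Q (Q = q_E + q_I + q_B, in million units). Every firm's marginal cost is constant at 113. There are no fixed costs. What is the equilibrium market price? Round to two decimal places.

167.50

Each firm earns π_i = (331 - 3Q)q_i - 113q_i.
Setting ∂π_i/∂q_i = 0 with rivals' quantities fixed: 218 - 6q_i - 3·Σ_{j≠i} q_j = 0.
By symmetry each firm produces the same amount; substituting Σ_{j≠i} q_j = 2q_i yields q_i = 218/12 = 109/6.
Total output Q = 109/2, so price P = 331 - 3·(109/2) = 335/2.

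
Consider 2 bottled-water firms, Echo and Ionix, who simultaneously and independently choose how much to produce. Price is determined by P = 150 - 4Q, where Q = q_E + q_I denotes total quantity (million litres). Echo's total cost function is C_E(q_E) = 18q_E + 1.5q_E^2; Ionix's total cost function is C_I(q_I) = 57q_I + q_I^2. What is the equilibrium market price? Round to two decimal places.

Echo's profit: π_E = (150 - 4Q)q_E - (18q_E + (3/2)q_E²). Setting ∂π_E/∂q_E = 0: 132 - 11q_E - 4(q_I) = 0.
Ionix's first-order condition: 93 - 10q_I - 4(q_E) = 0.
Rearranging gives the reaction functions q_E = (132 - 4q_I)/11 and q_I = (93 - 4q_E)/10.
Solving the pair: q_E = 474/47, q_I = 495/94.
Total output Q = 1443/94, so price P = 150 - 4·(1443/94) = 88.5957.

88.60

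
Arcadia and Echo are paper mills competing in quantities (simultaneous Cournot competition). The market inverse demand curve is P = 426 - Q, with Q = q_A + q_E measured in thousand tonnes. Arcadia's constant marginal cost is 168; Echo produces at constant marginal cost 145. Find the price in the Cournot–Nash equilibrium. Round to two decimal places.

246.33

Arcadia's profit: π_A = (426 - Q)q_A - (168q_A). Setting ∂π_A/∂q_A = 0: 258 - 2q_A - (q_E) = 0.
Echo's profit: π_E = (426 - Q)q_E - (145q_E). Setting ∂π_E/∂q_E = 0: 281 - 2q_E - (q_A) = 0.
Rearranging gives the reaction functions q_A = (258 - q_E)/2 and q_E = (281 - q_A)/2.
Substituting one into the other gives q_A = 235/3 and q_E = 304/3.
Total output Q = 539/3, so price P = 426 - 539/3 = 739/3.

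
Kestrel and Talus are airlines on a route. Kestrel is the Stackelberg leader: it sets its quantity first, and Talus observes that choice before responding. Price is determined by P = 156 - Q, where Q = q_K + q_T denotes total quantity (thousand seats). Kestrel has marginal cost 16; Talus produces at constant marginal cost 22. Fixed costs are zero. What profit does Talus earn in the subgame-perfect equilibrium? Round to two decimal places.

Solve by backward induction. Given q_K, the follower Talus maximises π_T = (156 - q_K - q_T)q_T - 22q_T.
Follower FOC: 134 - q_K - 2q_T = 0, so q_T(q_K) = (134 - q_K)/2.
Kestrel substitutes q_T(q_K) into its own profit: π_K = q_K(156 - q_K - (134 - q_K)/2) - 16q_K = (89 - (1/2)q_K)q_K - 16q_K.
Leader FOC: 73 - q_K = 0, so q_K = 73.
Then q_T = (134 - 73)/2 = 61/2.
Price P = 156 - 207/2 = 105/2.
Talus's profit: (105/2 - 22)·(61/2) = 930.2500.

930.25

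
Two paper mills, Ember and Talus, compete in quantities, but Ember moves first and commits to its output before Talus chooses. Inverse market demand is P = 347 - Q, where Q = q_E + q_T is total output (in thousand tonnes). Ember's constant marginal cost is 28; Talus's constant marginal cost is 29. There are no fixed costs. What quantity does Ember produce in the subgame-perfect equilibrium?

Solve by backward induction. Given q_E, the follower Talus maximises π_T = (347 - q_E - q_T)q_T - 29q_T.
∂π_T/∂q_T = 318 - q_E - 2q_T = 0 gives the reaction function q_T = (318 - q_E)/2.
The leader anticipates this reaction. Substituting into P = 347 - Q gives P = 188 - (1/2)q_E, so π_E = (188 - (1/2)q_E)q_E - 28q_E.
Maximising: ∂π_E/∂q_E = 160 - q_E = 0, giving q_E = 160.
Then q_T = (318 - 160)/2 = 79.

160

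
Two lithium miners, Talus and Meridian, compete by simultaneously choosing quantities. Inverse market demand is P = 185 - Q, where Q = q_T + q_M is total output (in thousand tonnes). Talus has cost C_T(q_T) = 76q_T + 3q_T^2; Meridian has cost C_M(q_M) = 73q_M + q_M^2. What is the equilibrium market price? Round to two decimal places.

Talus's profit: π_T = (185 - Q)q_T - (76q_T + 3q_T²). Setting ∂π_T/∂q_T = 0: 109 - 8q_T - (q_M) = 0.
Meridian's first-order condition: 112 - 4q_M - (q_T) = 0.
Rearranging gives the reaction functions q_T = (109 - q_M)/8 and q_M = (112 - q_T)/4.
Substituting one into the other gives q_T = 324/31 and q_M = 787/31.
Total output Q = 1111/31, so price P = 185 - 1111/31 = 149.1613.

149.16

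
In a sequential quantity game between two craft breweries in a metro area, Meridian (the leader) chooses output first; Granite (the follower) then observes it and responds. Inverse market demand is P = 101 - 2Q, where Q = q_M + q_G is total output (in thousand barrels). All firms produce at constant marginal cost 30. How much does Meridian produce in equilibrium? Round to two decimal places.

Solve by backward induction. Given q_M, the follower Granite maximises π_G = (101 - 2q_M - 2q_G)q_G - 30q_G.
Follower FOC: 71 - 2q_M - 4q_G = 0, so q_G(q_M) = (71 - 2q_M)/4.
Meridian substitutes q_G(q_M) into its own profit: π_M = q_M(101 - 2q_M - (71 - 2q_M)/2) - 30q_M = (131/2 - q_M)q_M - 30q_M.
Maximising: ∂π_M/∂q_M = 71/2 - 2q_M = 0, giving q_M = 71/4.
Then q_G = (71 - 2·(71/4))/4 = 71/8.

17.75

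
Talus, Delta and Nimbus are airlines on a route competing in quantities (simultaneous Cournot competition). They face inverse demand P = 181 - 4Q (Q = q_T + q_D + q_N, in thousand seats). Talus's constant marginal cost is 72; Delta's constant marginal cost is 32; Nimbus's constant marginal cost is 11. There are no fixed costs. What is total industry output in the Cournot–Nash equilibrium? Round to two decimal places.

Talus's profit: π_T = (181 - 4Q)q_T - (72q_T). Setting ∂π_T/∂q_T = 0: 109 - 8q_T - 4(q_D + q_N) = 0.
Delta's profit: π_D = (181 - 4Q)q_D - (32q_D). Setting ∂π_D/∂q_D = 0: 149 - 8q_D - 4(q_T + q_N) = 0.
Nimbus's first-order condition: 170 - 8q_N - 4(q_T + q_D) = 0.
Summing all 3 equations gives 428 − 16Q = 0, hence Q = 107/4.
Back-substituting: q_T = (109 − 107)/4 = 1/2, q_D = (149 − 107)/4 = 21/2, q_N = (170 − 107)/4 = 63/4.
Total output Q = 1/2 + 21/2 + 63/4 = 107/4.

26.75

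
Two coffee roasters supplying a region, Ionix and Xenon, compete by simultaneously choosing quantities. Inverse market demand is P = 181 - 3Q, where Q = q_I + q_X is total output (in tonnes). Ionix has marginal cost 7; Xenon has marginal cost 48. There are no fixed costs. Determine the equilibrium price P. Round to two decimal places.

Ionix's profit: π_I = (181 - 3Q)q_I - (7q_I). Setting ∂π_I/∂q_I = 0: 174 - 6q_I - 3(q_X) = 0.
Xenon's profit: π_X = (181 - 3Q)q_X - (48q_X). Setting ∂π_X/∂q_X = 0: 133 - 6q_X - 3(q_I) = 0.
Best responses: q_I = (174 - 3q_X)/6, q_X = (133 - 3q_I)/6.
Substituting one into the other gives q_I = 215/9 and q_X = 92/9.
Total output Q = 307/9, so price P = 181 - 3·(307/9) = 236/3.

78.67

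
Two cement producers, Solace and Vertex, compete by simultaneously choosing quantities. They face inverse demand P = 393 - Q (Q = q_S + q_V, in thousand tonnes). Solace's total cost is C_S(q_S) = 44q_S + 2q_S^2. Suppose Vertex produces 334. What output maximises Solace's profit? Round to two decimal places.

With the rival's output fixed at 334, Solace's profit is π_S = (393 - 334 - q_S)q_S - (44q_S + 2q_S²) = (59 - q_S)q_S - (44q_S + 2q_S²).
∂π_S/∂q_S = 15 - 6q_S = 0, so q_S = 5/2.

2.50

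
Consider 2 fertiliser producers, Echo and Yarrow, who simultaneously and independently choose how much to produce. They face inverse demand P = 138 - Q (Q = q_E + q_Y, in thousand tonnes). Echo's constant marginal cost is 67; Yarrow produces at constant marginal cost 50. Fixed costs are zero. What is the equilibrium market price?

85

Echo's profit: π_E = (138 - Q)q_E - (67q_E). Setting ∂π_E/∂q_E = 0: 71 - 2q_E - (q_Y) = 0.
Yarrow's first-order condition: 88 - 2q_Y - (q_E) = 0.
Best responses: q_E = (71 - q_Y)/2, q_Y = (88 - q_E)/2.
Substituting one into the other gives q_E = 18 and q_Y = 35.
Total output Q = 53, so price P = 138 - 53 = 85.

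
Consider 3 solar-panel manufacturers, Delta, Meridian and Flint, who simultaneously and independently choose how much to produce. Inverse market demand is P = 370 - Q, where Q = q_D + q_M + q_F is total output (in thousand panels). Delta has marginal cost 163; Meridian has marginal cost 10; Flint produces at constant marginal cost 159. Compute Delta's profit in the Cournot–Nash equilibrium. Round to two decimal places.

156.25

Delta's profit: π_D = (370 - Q)q_D - (163q_D). Setting ∂π_D/∂q_D = 0: 207 - 2q_D - (q_M + q_F) = 0.
Meridian's profit: π_M = (370 - Q)q_M - (10q_M). Setting ∂π_M/∂q_M = 0: 360 - 2q_M - (q_D + q_F) = 0.
Flint's first-order condition: 211 - 2q_F - (q_D + q_M) = 0.
Summing all 3 equations gives 778 − 4Q = 0, hence Q = 389/2.
Back-substituting: q_D = (207 − 389/2) = 25/2, q_M = (360 − 389/2) = 331/2, q_F = (211 − 389/2) = 33/2.
Price P = 370 - 389/2 = 351/2.
Delta's profit: (351/2 - 163)·(25/2) = 625/4.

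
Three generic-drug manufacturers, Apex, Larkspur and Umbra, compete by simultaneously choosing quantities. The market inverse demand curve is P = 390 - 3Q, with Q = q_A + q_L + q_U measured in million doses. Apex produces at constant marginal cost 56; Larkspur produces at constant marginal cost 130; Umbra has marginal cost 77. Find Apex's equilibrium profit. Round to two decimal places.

Apex's profit: π_A = (390 - 3Q)q_A - (56q_A). Setting ∂π_A/∂q_A = 0: 334 - 6q_A - 3(q_L + q_U) = 0.
Larkspur's profit: π_L = (390 - 3Q)q_L - (130q_L). Setting ∂π_L/∂q_L = 0: 260 - 6q_L - 3(q_A + q_U) = 0.
Umbra's profit: π_U = (390 - 3Q)q_U - (77q_U). Setting ∂π_U/∂q_U = 0: 313 - 6q_U - 3(q_A + q_L) = 0.
Adding the 3 first-order conditions: 907 − 12Q = 0, so Q = 907/12.
Back-substituting: q_A = (334 − 907/4)/3 = 143/4, q_L = (260 − 907/4)/3 = 133/12, q_U = (313 − 907/4)/3 = 115/4.
Price P = 390 - 3·(907/12) = 653/4.
Apex's profit: (653/4 - 56)·(143/4) = 3834.1875.

3834.19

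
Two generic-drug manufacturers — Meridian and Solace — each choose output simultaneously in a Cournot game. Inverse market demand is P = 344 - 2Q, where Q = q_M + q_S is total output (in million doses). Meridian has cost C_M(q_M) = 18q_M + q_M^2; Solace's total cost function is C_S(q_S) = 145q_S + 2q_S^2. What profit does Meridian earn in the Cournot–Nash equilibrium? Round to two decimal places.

Meridian's profit: π_M = (344 - 2Q)q_M - (18q_M + q_M²). Setting ∂π_M/∂q_M = 0: 326 - 6q_M - 2(q_S) = 0.
Solace's first-order condition: 199 - 8q_S - 2(q_M) = 0.
Best responses: q_M = (326 - 2q_S)/6, q_S = (199 - 2q_M)/8.
Substituting one into the other gives q_M = 1105/22 and q_S = 271/22.
Price P = 344 - 2·(688/11) = 218.9091.
Meridian's profit: 218.9091·(1105/22) - 18·(1105/22) - (1105/22)² = 7568.3368.

7568.34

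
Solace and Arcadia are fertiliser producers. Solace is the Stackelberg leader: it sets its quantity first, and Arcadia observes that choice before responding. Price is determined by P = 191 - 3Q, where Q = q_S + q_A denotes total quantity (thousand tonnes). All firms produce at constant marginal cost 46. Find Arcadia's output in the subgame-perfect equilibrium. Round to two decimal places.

The follower Arcadia best-responds to any q_S: π_A = (191 - 3Q)q_A - 46q_A.
Setting the follower's marginal profit to zero, 145 - 3q_S - 6q_A = 0, i.e. q_A = (145 - 3q_S)/6.
Solace substitutes q_A(q_S) into its own profit: π_S = q_S(191 - 3q_S - (145 - 3q_S)/2) - 46q_S = (237/2 - (3/2)q_S)q_S - 46q_S.
Maximising: ∂π_S/∂q_S = 145/2 - 3q_S = 0, giving q_S = 145/6.
Then q_A = (145 - 3·(145/6))/6 = 145/12.

12.08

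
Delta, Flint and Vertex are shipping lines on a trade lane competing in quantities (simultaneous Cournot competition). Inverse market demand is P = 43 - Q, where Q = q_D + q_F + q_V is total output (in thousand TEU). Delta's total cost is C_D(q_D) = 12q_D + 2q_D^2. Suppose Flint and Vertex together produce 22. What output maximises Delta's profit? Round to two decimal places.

With rivals' combined output fixed at 22, Delta's profit is π_D = (43 - 22 - q_D)q_D - (12q_D + 2q_D²) = (21 - q_D)q_D - (12q_D + 2q_D²).
∂π_D/∂q_D = 9 - 6q_D = 0, so q_D = 3/2.

1.50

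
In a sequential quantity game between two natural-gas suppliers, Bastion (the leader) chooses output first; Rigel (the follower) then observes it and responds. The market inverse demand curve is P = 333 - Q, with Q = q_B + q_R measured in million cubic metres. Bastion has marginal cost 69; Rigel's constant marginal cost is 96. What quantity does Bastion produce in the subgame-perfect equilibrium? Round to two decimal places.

The follower Rigel best-responds to any q_B: π_R = (333 - Q)q_R - 96q_R.
Setting the follower's marginal profit to zero, 237 - q_B - 2q_R = 0, i.e. q_R = (237 - q_B)/2.
Bastion substitutes q_R(q_B) into its own profit: π_B = q_B(333 - q_B - (237 - q_B)/2) - 69q_B = (429/2 - (1/2)q_B)q_B - 69q_B.
The leader's first-order condition 291/2 - q_B = 0 yields q_B = 291/2.
Then q_R = (237 - 291/2)/2 = 183/4.

145.50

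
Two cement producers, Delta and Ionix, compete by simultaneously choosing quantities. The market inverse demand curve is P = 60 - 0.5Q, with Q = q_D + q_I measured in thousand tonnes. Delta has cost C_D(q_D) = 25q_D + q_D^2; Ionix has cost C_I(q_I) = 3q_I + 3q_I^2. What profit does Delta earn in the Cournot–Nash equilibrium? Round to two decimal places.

Delta's profit: π_D = (60 - 0.5Q)q_D - (25q_D + q_D²). Setting ∂π_D/∂q_D = 0: 35 - 3q_D - (1/2)(q_I) = 0.
Ionix's profit: π_I = (60 - 0.5Q)q_I - (3q_I + 3q_I²). Setting ∂π_I/∂q_I = 0: 57 - 7q_I - (1/2)(q_D) = 0.
Rearranging gives the reaction functions q_D = (35 - (1/2)q_I)/3 and q_I = (57 - (1/2)q_D)/7.
Substituting one into the other gives q_D = 866/83 and q_I = 614/83.
Price P = 60 - (1/2)·(1480/83) = 51.0843.
Delta's profit: 51.0843·(866/83) - 25·(866/83) - (866/83)² = 163.2942.

163.29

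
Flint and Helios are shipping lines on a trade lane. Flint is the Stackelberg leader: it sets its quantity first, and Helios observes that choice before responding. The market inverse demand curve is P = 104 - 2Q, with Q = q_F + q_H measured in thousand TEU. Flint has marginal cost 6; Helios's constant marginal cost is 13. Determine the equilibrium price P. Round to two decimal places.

32.25

Solve by backward induction. Given q_F, the follower Helios maximises π_H = (104 - 2q_F - 2q_H)q_H - 13q_H.
Follower FOC: 91 - 2q_F - 4q_H = 0, so q_H(q_F) = (91 - 2q_F)/4.
Flint substitutes q_H(q_F) into its own profit: π_F = q_F(104 - 2q_F - (91 - 2q_F)/2) - 6q_F = (117/2 - q_F)q_F - 6q_F.
Leader FOC: 105/2 - 2q_F = 0, so q_F = 105/4.
Then q_H = (91 - 2·(105/4))/4 = 77/8.
Total output Q = 287/8, so price P = 104 - 2·(287/8) = 129/4.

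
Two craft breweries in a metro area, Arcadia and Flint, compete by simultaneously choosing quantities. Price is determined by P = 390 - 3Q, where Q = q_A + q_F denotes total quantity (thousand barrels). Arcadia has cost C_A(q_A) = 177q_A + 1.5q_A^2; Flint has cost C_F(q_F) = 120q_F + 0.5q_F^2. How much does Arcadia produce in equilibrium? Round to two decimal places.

12.61

Arcadia's profit: π_A = (390 - 3Q)q_A - (177q_A + (3/2)q_A²). Setting ∂π_A/∂q_A = 0: 213 - 9q_A - 3(q_F) = 0.
Flint's profit: π_F = (390 - 3Q)q_F - (120q_F + (1/2)q_F²). Setting ∂π_F/∂q_F = 0: 270 - 7q_F - 3(q_A) = 0.
Rearranging gives the reaction functions q_A = (213 - 3q_F)/9 and q_F = (270 - 3q_A)/7.
Solving the pair: q_A = 227/18, q_F = 199/6.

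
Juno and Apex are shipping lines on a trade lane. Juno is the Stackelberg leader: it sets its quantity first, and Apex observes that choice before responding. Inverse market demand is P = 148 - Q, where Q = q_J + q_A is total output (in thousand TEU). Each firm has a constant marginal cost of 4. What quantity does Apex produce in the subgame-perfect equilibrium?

36

The follower Apex best-responds to any q_J: π_A = (148 - Q)q_A - 4q_A.
Setting the follower's marginal profit to zero, 144 - q_J - 2q_A = 0, i.e. q_A = (144 - q_J)/2.
The leader anticipates this reaction. Substituting into P = 148 - Q gives P = 76 - (1/2)q_J, so π_J = (76 - (1/2)q_J)q_J - 4q_J.
Leader FOC: 72 - q_J = 0, so q_J = 72.
Then q_A = (144 - 72)/2 = 36.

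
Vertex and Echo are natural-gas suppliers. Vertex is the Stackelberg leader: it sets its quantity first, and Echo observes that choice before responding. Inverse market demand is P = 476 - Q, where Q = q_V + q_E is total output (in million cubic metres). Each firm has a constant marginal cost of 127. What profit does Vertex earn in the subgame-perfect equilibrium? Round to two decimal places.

15225.13

The follower Echo best-responds to any q_V: π_E = (476 - Q)q_E - 127q_E.
Follower FOC: 349 - q_V - 2q_E = 0, so q_E(q_V) = (349 - q_V)/2.
The leader anticipates this reaction. Substituting into P = 476 - Q gives P = 603/2 - (1/2)q_V, so π_V = (603/2 - (1/2)q_V)q_V - 127q_V.
Leader FOC: 349/2 - q_V = 0, so q_V = 349/2.
Then q_E = (349 - 349/2)/2 = 349/4.
Price P = 476 - 1047/4 = 857/4.
Vertex's profit: (857/4 - 127)·(349/2) = 15225.1250.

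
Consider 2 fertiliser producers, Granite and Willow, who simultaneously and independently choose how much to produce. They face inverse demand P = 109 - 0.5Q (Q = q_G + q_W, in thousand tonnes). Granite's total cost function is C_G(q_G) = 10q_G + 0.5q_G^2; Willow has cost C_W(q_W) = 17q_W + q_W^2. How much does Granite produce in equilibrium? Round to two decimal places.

43.65

Granite's profit: π_G = (109 - 0.5Q)q_G - (10q_G + (1/2)q_G²). Setting ∂π_G/∂q_G = 0: 99 - 2q_G - (1/2)(q_W) = 0.
Willow's profit: π_W = (109 - 0.5Q)q_W - (17q_W + q_W²). Setting ∂π_W/∂q_W = 0: 92 - 3q_W - (1/2)(q_G) = 0.
So q_G = (99 - (1/2)q_W)/2 and q_W = (92 - (1/2)q_G)/3.
Substituting one into the other gives q_G = 1004/23 and q_W = 538/23.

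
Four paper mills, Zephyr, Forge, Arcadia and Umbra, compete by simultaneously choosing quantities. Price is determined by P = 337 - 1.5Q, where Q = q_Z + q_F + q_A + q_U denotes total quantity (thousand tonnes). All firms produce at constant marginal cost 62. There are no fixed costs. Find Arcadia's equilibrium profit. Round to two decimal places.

2016.67

Each firm earns π_i = (337 - 1.5Q)q_i - 62q_i.
First-order condition (treating rivals' output as given): 275 - 3q_i - (3/2)·Σ_{j≠i} q_j = 0.
With identical firms every q_j equals q_i, so Σ_{j≠i} q_j = 3q_i and 275 = (15/2)q_i, giving q_i = 110/3.
Price P = 337 - (3/2)·(440/3) = 117.
Arcadia's profit: (117 - 62)·(110/3) = 2016.6667.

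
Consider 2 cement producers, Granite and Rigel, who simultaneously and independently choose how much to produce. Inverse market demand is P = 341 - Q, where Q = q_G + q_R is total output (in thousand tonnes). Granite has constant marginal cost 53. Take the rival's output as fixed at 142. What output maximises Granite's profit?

73

With the rival's output fixed at 142, Granite's profit is π_G = (341 - 142 - q_G)q_G - (53q_G) = (199 - q_G)q_G - (53q_G).
∂π_G/∂q_G = 146 - 2q_G = 0, so q_G = 73.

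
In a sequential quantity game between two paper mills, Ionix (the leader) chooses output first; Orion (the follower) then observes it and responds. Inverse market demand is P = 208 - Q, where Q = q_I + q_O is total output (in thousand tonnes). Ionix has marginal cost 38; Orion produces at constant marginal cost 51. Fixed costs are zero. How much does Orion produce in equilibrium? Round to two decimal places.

The follower Orion best-responds to any q_I: π_O = (208 - Q)q_O - 51q_O.
∂π_O/∂q_O = 157 - q_I - 2q_O = 0 gives the reaction function q_O = (157 - q_I)/2.
The leader anticipates this reaction. Substituting into P = 208 - Q gives P = 259/2 - (1/2)q_I, so π_I = (259/2 - (1/2)q_I)q_I - 38q_I.
The leader's first-order condition 183/2 - q_I = 0 yields q_I = 183/2.
Then q_O = (157 - 183/2)/2 = 131/4.

32.75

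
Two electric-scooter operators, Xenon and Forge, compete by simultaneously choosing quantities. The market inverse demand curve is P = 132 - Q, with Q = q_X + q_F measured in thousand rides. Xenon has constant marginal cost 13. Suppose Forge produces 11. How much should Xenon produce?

With the rival's output fixed at 11, Xenon's profit is π_X = (132 - 11 - q_X)q_X - (13q_X) = (121 - q_X)q_X - (13q_X).
∂π_X/∂q_X = 108 - 2q_X = 0, so q_X = 54.

54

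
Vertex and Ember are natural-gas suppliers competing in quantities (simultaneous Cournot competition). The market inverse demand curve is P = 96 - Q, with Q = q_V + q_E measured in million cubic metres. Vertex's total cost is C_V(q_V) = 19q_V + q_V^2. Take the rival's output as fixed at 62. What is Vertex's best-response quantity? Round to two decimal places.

3.75

With the rival's output fixed at 62, Vertex's profit is π_V = (96 - 62 - q_V)q_V - (19q_V + q_V²) = (34 - q_V)q_V - (19q_V + q_V²).
∂π_V/∂q_V = 15 - 4q_V = 0, so q_V = 15/4.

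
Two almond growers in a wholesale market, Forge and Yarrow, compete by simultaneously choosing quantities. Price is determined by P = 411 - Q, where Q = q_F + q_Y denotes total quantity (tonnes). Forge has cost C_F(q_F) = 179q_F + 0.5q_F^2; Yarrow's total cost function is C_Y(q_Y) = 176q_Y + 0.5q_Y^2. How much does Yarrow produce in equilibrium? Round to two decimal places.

Forge's profit: π_F = (411 - Q)q_F - (179q_F + (1/2)q_F²). Setting ∂π_F/∂q_F = 0: 232 - 3q_F - (q_Y) = 0.
Yarrow's first-order condition: 235 - 3q_Y - (q_F) = 0.
Rearranging gives the reaction functions q_F = (232 - q_Y)/3 and q_Y = (235 - q_F)/3.
Solving the pair: q_F = 461/8, q_Y = 473/8.

59.13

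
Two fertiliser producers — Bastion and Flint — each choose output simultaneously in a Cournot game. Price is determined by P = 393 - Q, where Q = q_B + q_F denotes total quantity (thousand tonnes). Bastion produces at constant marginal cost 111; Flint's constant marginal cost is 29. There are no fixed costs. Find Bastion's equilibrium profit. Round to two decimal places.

Bastion's profit: π_B = (393 - Q)q_B - (111q_B). Setting ∂π_B/∂q_B = 0: 282 - 2q_B - (q_F) = 0.
Flint's profit: π_F = (393 - Q)q_F - (29q_F). Setting ∂π_F/∂q_F = 0: 364 - 2q_F - (q_B) = 0.
Best responses: q_B = (282 - q_F)/2, q_F = (364 - q_B)/2.
Solving the pair: q_B = 200/3, q_F = 446/3.
Price P = 393 - 646/3 = 533/3.
Bastion's profit: (533/3 - 111)·(200/3) = 4444.4444.

4444.44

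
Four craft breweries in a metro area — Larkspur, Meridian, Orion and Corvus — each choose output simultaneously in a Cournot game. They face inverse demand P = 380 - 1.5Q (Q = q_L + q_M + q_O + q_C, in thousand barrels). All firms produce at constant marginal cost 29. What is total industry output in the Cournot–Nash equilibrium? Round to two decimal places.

187.20

Each firm earns π_i = (380 - 1.5Q)q_i - 29q_i.
First-order condition (treating rivals' output as given): 351 - 3q_i - (3/2)·Σ_{j≠i} q_j = 0.
By symmetry each firm produces the same amount; substituting Σ_{j≠i} q_j = 3q_i yields q_i = 351/(15/2) = 234/5.
Total output Q = 234/5 + 234/5 + 234/5 + 234/5 = 936/5.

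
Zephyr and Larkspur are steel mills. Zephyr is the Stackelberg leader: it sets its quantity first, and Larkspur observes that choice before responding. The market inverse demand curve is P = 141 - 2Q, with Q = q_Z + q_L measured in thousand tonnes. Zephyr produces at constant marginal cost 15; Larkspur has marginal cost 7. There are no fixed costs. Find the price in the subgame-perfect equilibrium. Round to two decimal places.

44.50

The follower Larkspur best-responds to any q_Z: π_L = (141 - 2Q)q_L - 7q_L.
Setting the follower's marginal profit to zero, 134 - 2q_Z - 4q_L = 0, i.e. q_L = (134 - 2q_Z)/4.
The leader anticipates this reaction. Substituting into P = 141 - 2Q gives P = 74 - q_Z, so π_Z = (74 - q_Z)q_Z - 15q_Z.
Maximising: ∂π_Z/∂q_Z = 59 - 2q_Z = 0, giving q_Z = 59/2.
Then q_L = (134 - 2·(59/2))/4 = 75/4.
Total output Q = 193/4, so price P = 141 - 2·(193/4) = 89/2.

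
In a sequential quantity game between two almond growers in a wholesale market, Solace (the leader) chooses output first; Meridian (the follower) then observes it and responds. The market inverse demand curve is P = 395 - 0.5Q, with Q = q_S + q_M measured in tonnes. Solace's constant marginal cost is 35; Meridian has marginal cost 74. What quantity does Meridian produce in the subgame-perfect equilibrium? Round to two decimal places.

121.50

Solve by backward induction. Given q_S, the follower Meridian maximises π_M = (395 - (1/2)q_S - (1/2)q_M)q_M - 74q_M.
Follower FOC: 321 - (1/2)q_S - q_M = 0, so q_M(q_S) = (321 - (1/2)q_S).
The leader anticipates this reaction. Substituting into P = 395 - 0.5Q gives P = 469/2 - (1/4)q_S, so π_S = (469/2 - (1/4)q_S)q_S - 35q_S.
Leader FOC: 399/2 - (1/2)q_S = 0, so q_S = 399.
Then q_M = (321 - (1/2)·399) = 243/2.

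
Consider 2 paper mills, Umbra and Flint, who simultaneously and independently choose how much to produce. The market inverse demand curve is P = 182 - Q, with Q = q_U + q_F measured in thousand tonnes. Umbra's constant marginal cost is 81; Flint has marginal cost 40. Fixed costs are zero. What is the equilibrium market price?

Umbra's profit: π_U = (182 - Q)q_U - (81q_U). Setting ∂π_U/∂q_U = 0: 101 - 2q_U - (q_F) = 0.
Flint's first-order condition: 142 - 2q_F - (q_U) = 0.
So q_U = (101 - q_F)/2 and q_F = (142 - q_U)/2.
Substituting one into the other gives q_U = 20 and q_F = 61.
Total output Q = 81, so price P = 182 - 81 = 101.

101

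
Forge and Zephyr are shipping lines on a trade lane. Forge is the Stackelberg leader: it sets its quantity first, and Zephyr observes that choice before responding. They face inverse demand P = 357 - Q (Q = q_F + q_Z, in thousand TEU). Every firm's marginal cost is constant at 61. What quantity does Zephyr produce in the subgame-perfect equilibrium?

74

The follower Zephyr best-responds to any q_F: π_Z = (357 - Q)q_Z - 61q_Z.
Setting the follower's marginal profit to zero, 296 - q_F - 2q_Z = 0, i.e. q_Z = (296 - q_F)/2.
Forge substitutes q_Z(q_F) into its own profit: π_F = q_F(357 - q_F - (296 - q_F)/2) - 61q_F = (209 - (1/2)q_F)q_F - 61q_F.
Maximising: ∂π_F/∂q_F = 148 - q_F = 0, giving q_F = 148.
Then q_Z = (296 - 148)/2 = 74.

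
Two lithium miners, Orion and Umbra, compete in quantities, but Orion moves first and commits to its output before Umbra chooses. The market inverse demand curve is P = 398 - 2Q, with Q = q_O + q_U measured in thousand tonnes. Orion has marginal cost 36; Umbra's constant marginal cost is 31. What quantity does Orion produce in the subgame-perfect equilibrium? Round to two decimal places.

Solve by backward induction. Given q_O, the follower Umbra maximises π_U = (398 - 2q_O - 2q_U)q_U - 31q_U.
Setting the follower's marginal profit to zero, 367 - 2q_O - 4q_U = 0, i.e. q_U = (367 - 2q_O)/4.
The leader anticipates this reaction. Substituting into P = 398 - 2Q gives P = 429/2 - q_O, so π_O = (429/2 - q_O)q_O - 36q_O.
Maximising: ∂π_O/∂q_O = 357/2 - 2q_O = 0, giving q_O = 357/4.
Then q_U = (367 - 2·(357/4))/4 = 377/8.

89.25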